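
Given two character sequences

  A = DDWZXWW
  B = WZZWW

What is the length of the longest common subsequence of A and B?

Let dp[i][j] be the LCS length of the first i characters of A and the first j characters of B. dp[i][j] = dp[i-1][j-1]+1 when the i-th and j-th characters match, else max(dp[i-1][j], dp[i][j-1]).
    ·  W  Z  Z  W  W
 ·  0  0  0  0  0  0
 D  0  0  0  0  0  0
 D  0  0  0  0  0  0
 W  0  1  1  1  1  1
 Z  0  1  2  2  2  2
 X  0  1  2  2  2  2
 W  0  1  2  2  3  3
 W  0  1  2  2  3  4
dp[7][5] = 4. One LCS (by backtracking along matches): WZWW.

4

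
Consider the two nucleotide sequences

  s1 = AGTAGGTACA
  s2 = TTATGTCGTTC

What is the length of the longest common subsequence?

Let dp[i][j] be the LCS length of the first i bases of s1 and the first j bases of s2. dp[i][j] = dp[i-1][j-1]+1 when the i-th and j-th bases match, else max(dp[i-1][j], dp[i][j-1]).
    ·  T  T  A  T  G  T  C  G  T  T  C
 ·  0  0  0  0  0  0  0  0  0  0  0  0
 A  0  0  0  1  1  1  1  1  1  1  1  1
 G  0  0  0  1  1  2  2  2  2  2  2  2
 T  0  1  1  1  2  2  3  3  3  3  3  3
 A  0  1  1  2  2  2  3  3  3  3  3  3
 G  0  1  1  2  2  3  3  3  4  4  4  4
 G  0  1  1  2  2  3  3  3  4  4  4  4
 T  0  1  2  2  3  3  4  4  4  5  5  5
 A  0  1  2  3  3  3  4  4  4  5  5  5
 C  0  1  2  3  3  3  4  5  5  5  5  6
 A  0  1  2  3  3  3  4  5  5  5  5  6
dp[10][11] = 6. One LCS (by backtracking along matches): AGTGTC.

6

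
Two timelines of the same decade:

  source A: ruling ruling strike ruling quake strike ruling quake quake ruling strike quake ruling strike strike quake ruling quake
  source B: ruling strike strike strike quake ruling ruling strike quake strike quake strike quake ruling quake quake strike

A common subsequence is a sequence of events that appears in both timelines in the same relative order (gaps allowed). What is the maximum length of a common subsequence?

12

One common subsequence of length 12: ruling [1,1]; then strike [3,4]; then quake [5,5]; then ruling [7,6]; then ruling [10,7]; then strike [11,8]; then quake [12,9]; then strike [14,10]; then strike [15,12]; then quake [16,13]; then ruling [17,14]; then quake [18,16]. The LCS DP gives dp[18][17] = 12, so this is optimal.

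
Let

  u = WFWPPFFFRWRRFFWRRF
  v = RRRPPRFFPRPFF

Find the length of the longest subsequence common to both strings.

7

Pick P [4,4], then P [5,5], then F [6,7], then F [7,8], then R [9,10], then F [14,12], then F [18,13]; all 7 characters appear in both, in order. Since dp[18][13] = 7, nothing longer is possible.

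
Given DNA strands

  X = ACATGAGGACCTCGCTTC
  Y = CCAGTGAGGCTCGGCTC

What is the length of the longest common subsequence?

Pick C at X[2]=Y[2], then A at X[3]=Y[3], then T at X[4]=Y[5], then G at X[5]=Y[6], then A at X[6]=Y[7], then G at X[7]=Y[8], then G at X[8]=Y[9], then C at X[11]=Y[10], then T at X[12]=Y[11], then C at X[13]=Y[12], then G at X[14]=Y[14], then C at X[15]=Y[15], then T at X[17]=Y[16], then C at X[18]=Y[17]; all 14 bases appear in both, in order. dp[18][17] = 14 confirms this is the maximum.

14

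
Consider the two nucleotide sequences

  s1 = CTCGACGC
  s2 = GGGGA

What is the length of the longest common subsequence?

2

One common subsequence of length 2: G at s1[4]=s2[4] → A at s1[5]=s2[5]. Since dp[8][5] = 2, nothing longer is possible.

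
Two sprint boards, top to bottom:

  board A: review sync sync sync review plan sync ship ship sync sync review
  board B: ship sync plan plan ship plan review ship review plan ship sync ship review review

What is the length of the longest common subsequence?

One common subsequence of length 6: review [1,7], review [5,9], plan [6,10], sync [7,12], ship [8,13], review [12,15]. dp[12][15] = 6 confirms this is the maximum.

6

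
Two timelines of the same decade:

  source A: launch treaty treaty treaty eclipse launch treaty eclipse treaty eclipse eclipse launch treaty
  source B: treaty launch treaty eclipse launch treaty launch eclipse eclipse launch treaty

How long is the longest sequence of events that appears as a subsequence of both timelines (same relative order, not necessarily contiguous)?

9

Pick launch [1,2]; then treaty [4,3]; then eclipse [5,4]; then launch [6,5]; then treaty [7,6]; then eclipse [10,8]; then eclipse [11,9]; then launch [12,10]; then treaty [13,11]; all 9 events appear in both, in order. Since dp[13][11] = 9, nothing longer is possible.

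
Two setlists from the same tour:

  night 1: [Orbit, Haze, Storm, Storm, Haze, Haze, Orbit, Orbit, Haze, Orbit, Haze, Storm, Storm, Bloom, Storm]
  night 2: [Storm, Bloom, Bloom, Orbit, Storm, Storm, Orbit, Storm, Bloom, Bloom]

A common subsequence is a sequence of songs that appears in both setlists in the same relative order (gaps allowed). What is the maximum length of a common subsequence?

Match Orbit (night 1 #1, night 2 #4) → Storm (night 1 #3, night 2 #5) → Storm (night 1 #4, night 2 #6) → Orbit (night 1 #10, night 2 #7) → Storm (night 1 #12, night 2 #8) → Bloom (night 1 #14, night 2 #10) — 6 songs in the same relative order in both. dp[15][10] = 6 confirms this is the maximum.

6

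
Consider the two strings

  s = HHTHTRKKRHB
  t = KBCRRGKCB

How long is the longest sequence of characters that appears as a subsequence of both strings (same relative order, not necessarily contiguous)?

3

Match R (s #6, t #5) → K (s #7, t #7) → B (s #11, t #9) — 3 characters in the same relative order in both. Since dp[11][9] = 3, nothing longer is possible.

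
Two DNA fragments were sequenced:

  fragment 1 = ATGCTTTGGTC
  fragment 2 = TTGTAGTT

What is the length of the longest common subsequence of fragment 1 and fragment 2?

5

Let dp[i][j] be the LCS length of the first i bases of fragment 1 and the first j bases of fragment 2. dp[i][j] = dp[i-1][j-1]+1 when the i-th and j-th bases match, else max(dp[i-1][j], dp[i][j-1]).
    ·  T  T  G  T  A  G  T  T
 ·  0  0  0  0  0  0  0  0  0
 A  0  0  0  0  0  1  1  1  1
 T  0  1  1  1  1  1  1  2  2
 G  0  1  1  2  2  2  2  2  2
 C  0  1  1  2  2  2  2  2  2
 T  0  1  2  2  3  3  3  3  3
 T  0  1  2  2  3  3  3  4  4
 T  0  1  2  2  3  3  3  4  5
 G  0  1  2  3  3  3  4  4  5
 G  0  1  2  3  3  3  4  4  5
 T  0  1  2  3  4  4  4  5  5
 C  0  1  2  3  4  4  4  5  5
dp[11][8] = 5. One LCS (by backtracking along matches): TGTTT.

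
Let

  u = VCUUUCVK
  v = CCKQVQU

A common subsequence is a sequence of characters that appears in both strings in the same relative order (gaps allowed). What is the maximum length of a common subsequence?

3

One common subsequence of length 3: C at u[2]=v[1], then C at u[6]=v[2], then V at u[7]=v[5]. Since dp[8][7] = 3, nothing longer is possible.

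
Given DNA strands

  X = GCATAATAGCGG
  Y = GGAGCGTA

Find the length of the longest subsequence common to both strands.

5

Pick G at X[1]=Y[2], then A at X[8]=Y[3], then G at X[9]=Y[4], then C at X[10]=Y[5], then G at X[11]=Y[6]; all 5 bases appear in both, in order, and the DP table's final entry dp[12][8] is also 5, so no common subsequence is longer.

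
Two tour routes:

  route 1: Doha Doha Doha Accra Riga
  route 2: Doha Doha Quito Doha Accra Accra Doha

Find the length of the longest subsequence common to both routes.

4

Taking Doha (route 1 #1, route 2 #1), then Doha (route 1 #2, route 2 #2), then Doha (route 1 #3, route 2 #4), then Accra (route 1 #4, route 2 #6) gives a common subsequence of length 4. The LCS DP gives dp[5][7] = 4, so this is optimal.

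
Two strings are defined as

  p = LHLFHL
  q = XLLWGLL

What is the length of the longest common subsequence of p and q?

3

One common subsequence of length 3: L at p[1]=q[3], L at p[3]=q[6], L at p[6]=q[7], and the DP table's final entry dp[6][7] is also 3, so no common subsequence is longer.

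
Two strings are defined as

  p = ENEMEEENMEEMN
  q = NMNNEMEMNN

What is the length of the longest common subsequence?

Taking N at p[2]=q[1], then M at p[4]=q[2], then E at p[7]=q[5], then M at p[9]=q[6], then E at p[11]=q[7], then M at p[12]=q[8], then N at p[13]=q[10] gives a common subsequence of length 7, and the DP table's final entry dp[13][10] is also 7, so no common subsequence is longer.

7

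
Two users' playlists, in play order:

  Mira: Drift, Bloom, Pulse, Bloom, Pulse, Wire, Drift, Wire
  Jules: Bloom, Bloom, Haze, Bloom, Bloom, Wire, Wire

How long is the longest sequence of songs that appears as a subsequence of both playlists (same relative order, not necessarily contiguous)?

4

Taking Bloom (Mira #2, Jules #4) → Bloom (Mira #4, Jules #5) → Wire (Mira #6, Jules #6) → Wire (Mira #8, Jules #7) gives a common subsequence of length 4. Since dp[8][7] = 4, nothing longer is possible.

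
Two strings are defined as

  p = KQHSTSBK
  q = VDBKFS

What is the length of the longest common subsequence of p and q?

2

Pick K (p #1, q #4); then S (p #6, q #6); all 2 characters appear in both, in order. Since dp[8][6] = 2, nothing longer is possible.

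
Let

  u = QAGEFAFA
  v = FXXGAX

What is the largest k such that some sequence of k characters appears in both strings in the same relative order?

2

Let dp[i][j] be the LCS length of the first i characters of u and the first j characters of v. dp[i][j] = dp[i-1][j-1]+1 when the i-th and j-th characters match, else max(dp[i-1][j], dp[i][j-1]).
    ·  F  X  X  G  A  X
 ·  0  0  0  0  0  0  0
 Q  0  0  0  0  0  0  0
 A  0  0  0  0  0  1  1
 G  0  0  0  0  1  1  1
 E  0  0  0  0  1  1  1
 F  0  1  1  1  1  1  1
 A  0  1  1  1  1  2  2
 F  0  1  1  1  1  2  2
 A  0  1  1  1  1  2  2
dp[8][6] = 2. One LCS (by backtracking along matches): GA.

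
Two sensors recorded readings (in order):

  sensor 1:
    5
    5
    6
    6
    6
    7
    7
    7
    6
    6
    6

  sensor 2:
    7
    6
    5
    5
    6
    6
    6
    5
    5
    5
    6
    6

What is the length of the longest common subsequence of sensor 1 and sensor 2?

Taking 5 (sensor 1 #1, sensor 2 #3), 5 (sensor 1 #2, sensor 2 #4), 6 (sensor 1 #3, sensor 2 #5), 6 (sensor 1 #4, sensor 2 #6), 6 (sensor 1 #5, sensor 2 #7), 6 (sensor 1 #10, sensor 2 #11), 6 (sensor 1 #11, sensor 2 #12) gives a common subsequence of length 7. Since dp[11][12] = 7, nothing longer is possible.

7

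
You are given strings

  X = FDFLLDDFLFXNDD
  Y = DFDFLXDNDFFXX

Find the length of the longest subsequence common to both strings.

One common subsequence of length 9: F at X[1]=Y[2], then D at X[2]=Y[3], then F at X[3]=Y[4], then L at X[4]=Y[5], then D at X[6]=Y[7], then D at X[7]=Y[9], then F at X[8]=Y[10], then F at X[10]=Y[11], then X at X[11]=Y[13]. dp[14][13] = 9 confirms this is the maximum.

9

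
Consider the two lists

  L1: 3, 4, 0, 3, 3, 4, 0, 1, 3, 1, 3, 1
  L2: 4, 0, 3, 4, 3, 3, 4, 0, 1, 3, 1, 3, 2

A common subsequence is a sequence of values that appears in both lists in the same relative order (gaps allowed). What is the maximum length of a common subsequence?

Pick 3 (L1 #1, L2 #3), 4 (L1 #2, L2 #4), 3 (L1 #4, L2 #5), 3 (L1 #5, L2 #6), 4 (L1 #6, L2 #7), 0 (L1 #7, L2 #8), 1 (L1 #8, L2 #9), 3 (L1 #9, L2 #10), 1 (L1 #10, L2 #11), 3 (L1 #11, L2 #12); all 10 values appear in both, in order. The LCS DP gives dp[12][13] = 10, so this is optimal.

10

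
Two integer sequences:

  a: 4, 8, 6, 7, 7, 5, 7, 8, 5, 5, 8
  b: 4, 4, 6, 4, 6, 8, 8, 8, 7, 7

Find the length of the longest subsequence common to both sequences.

Taking 4 [1,4] → 8 [2,8] → 7 [5,9] → 7 [7,10] gives a common subsequence of length 4. The LCS DP gives dp[11][10] = 4, so this is optimal.

4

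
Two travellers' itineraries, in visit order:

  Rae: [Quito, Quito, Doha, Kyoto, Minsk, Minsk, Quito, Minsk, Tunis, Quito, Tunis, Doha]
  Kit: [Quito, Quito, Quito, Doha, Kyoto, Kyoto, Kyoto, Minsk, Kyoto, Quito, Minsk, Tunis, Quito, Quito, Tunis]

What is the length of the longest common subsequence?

Match Quito (Rae #1, Kit #2); then Quito (Rae #2, Kit #3); then Doha (Rae #3, Kit #4); then Kyoto (Rae #4, Kit #7); then Minsk (Rae #5, Kit #8); then Quito (Rae #7, Kit #10); then Minsk (Rae #8, Kit #11); then Tunis (Rae #9, Kit #12); then Quito (Rae #10, Kit #14); then Tunis (Rae #11, Kit #15) — 10 stops in the same relative order in both. Since dp[12][15] = 10, nothing longer is possible.

10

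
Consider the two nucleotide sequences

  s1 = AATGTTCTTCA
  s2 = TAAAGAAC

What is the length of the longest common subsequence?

Let dp[i][j] be the LCS length of the first i bases of s1 and the first j bases of s2. dp[i][j] = dp[i-1][j-1]+1 when the i-th and j-th bases match, else max(dp[i-1][j], dp[i][j-1]).
    ·  T  A  A  A  G  A  A  C
 ·  0  0  0  0  0  0  0  0  0
 A  0  0  1  1  1  1  1  1  1
 A  0  0  1  2  2  2  2  2  2
 T  0  1  1  2  2  2  2  2  2
 G  0  1  1  2  2  3  3  3  3
 T  0  1  1  2  2  3  3  3  3
 T  0  1  1  2  2  3  3  3  3
 C  0  1  1  2  2  3  3  3  4
 T  0  1  1  2  2  3  3  3  4
 T  0  1  1  2  2  3  3  3  4
 C  0  1  1  2  2  3  3  3  4
 A  0  1  2  2  3  3  4  4  4
dp[11][8] = 4. One LCS (by backtracking along matches): AAGC.

4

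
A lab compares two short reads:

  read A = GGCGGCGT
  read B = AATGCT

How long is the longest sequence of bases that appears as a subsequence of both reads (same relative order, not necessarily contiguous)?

Let dp[i][j] be the LCS length of the first i bases of read A and the first j bases of read B. dp[i][j] = dp[i-1][j-1]+1 when the i-th and j-th bases match, else max(dp[i-1][j], dp[i][j-1]).
    ·  A  A  T  G  C  T
 ·  0  0  0  0  0  0  0
 G  0  0  0  0  1  1  1
 G  0  0  0  0  1  1  1
 C  0  0  0  0  1  2  2
 G  0  0  0  0  1  2  2
 G  0  0  0  0  1  2  2
 C  0  0  0  0  1  2  2
 G  0  0  0  0  1  2  2
 T  0  0  0  1  1  2  3
dp[8][6] = 3. One LCS (by backtracking along matches): GCT.

3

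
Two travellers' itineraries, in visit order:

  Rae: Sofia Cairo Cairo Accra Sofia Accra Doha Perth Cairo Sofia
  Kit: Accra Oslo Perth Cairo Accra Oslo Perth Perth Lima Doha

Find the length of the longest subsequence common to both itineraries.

3

Taking Cairo (Rae #3, Kit #4), then Accra (Rae #4, Kit #5), then Doha (Rae #7, Kit #10) gives a common subsequence of length 3. The LCS DP gives dp[10][10] = 3, so this is optimal.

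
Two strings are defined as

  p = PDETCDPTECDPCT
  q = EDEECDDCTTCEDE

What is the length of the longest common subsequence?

Taking D at p[2]=q[2] → E at p[3]=q[4] → C at p[5]=q[5] → D at p[6]=q[7] → T at p[8]=q[10] → E at p[9]=q[12] → D at p[11]=q[13] gives a common subsequence of length 7, and the DP table's final entry dp[14][14] is also 7, so no common subsequence is longer.

7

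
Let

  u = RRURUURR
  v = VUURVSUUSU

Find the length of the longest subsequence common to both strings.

4

Match R at u[1]=v[4] → U at u[3]=v[7] → U at u[5]=v[8] → U at u[6]=v[10] — 4 characters in the same relative order in both, and the DP table's final entry dp[8][10] is also 4, so no common subsequence is longer.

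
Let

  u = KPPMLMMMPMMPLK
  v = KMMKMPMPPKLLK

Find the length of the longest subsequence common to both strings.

9

One common subsequence of length 9: K at u[1]=v[1] → M at u[4]=v[2] → M at u[6]=v[3] → M at u[7]=v[5] → M at u[8]=v[7] → P at u[9]=v[8] → P at u[12]=v[9] → L at u[13]=v[12] → K at u[14]=v[13], and the DP table's final entry dp[14][13] is also 9, so no common subsequence is longer.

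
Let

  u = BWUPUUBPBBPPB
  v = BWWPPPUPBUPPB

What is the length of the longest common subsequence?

9

One common subsequence of length 9: B [1,1], then W [2,3], then P [4,6], then U [6,7], then P [8,8], then B [9,9], then P [11,11], then P [12,12], then B [13,13]. Since dp[13][13] = 9, nothing longer is possible.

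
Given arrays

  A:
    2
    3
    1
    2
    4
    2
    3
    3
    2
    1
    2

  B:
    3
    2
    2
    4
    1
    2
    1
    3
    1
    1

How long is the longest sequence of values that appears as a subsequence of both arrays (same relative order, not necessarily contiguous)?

6

Taking 2 [1,2], 2 [4,3], 4 [5,4], 2 [6,6], 3 [7,8], 1 [10,10] gives a common subsequence of length 6. dp[11][10] = 6 confirms this is the maximum.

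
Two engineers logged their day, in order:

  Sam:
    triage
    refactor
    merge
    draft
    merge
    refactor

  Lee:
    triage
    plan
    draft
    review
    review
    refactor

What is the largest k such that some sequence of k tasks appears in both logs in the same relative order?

One common subsequence of length 3: triage at Sam[1]=Lee[1], then draft at Sam[4]=Lee[3], then refactor at Sam[6]=Lee[6]. Since dp[6][6] = 3, nothing longer is possible.

3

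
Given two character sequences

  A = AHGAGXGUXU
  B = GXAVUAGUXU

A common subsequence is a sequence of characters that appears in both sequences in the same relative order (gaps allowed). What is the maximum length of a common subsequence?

Let dp[i][j] be the LCS length of the first i characters of A and the first j characters of B. dp[i][j] = dp[i-1][j-1]+1 when the i-th and j-th characters match, else max(dp[i-1][j], dp[i][j-1]).
    ·  G  X  A  V  U  A  G  U  X  U
 ·  0  0  0  0  0  0  0  0  0  0  0
 A  0  0  0  1  1  1  1  1  1  1  1
 H  0  0  0  1  1  1  1  1  1  1  1
 G  0  1  1  1  1  1  1  2  2  2  2
 A  0  1  1  2  2  2  2  2  2  2  2
 G  0  1  1  2  2  2  2  3  3  3  3
 X  0  1  2  2  2  2  2  3  3  4  4
 G  0  1  2  2  2  2  2  3  3  4  4
 U  0  1  2  2  2  3  3  3  4  4  5
 X  0  1  2  2  2  3  3  3  4  5  5
 U  0  1  2  2  2  3  3  3  4  5  6
dp[10][10] = 6. One LCS (by backtracking along matches): AAGUXU.

6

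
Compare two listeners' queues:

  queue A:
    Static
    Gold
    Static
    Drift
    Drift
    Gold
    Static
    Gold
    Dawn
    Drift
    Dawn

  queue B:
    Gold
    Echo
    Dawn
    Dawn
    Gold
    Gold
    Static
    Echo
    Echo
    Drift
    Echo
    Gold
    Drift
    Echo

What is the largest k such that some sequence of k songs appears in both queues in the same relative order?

5

Taking Gold [2,6], Static [3,7], Drift [4,10], Gold [8,12], Drift [10,13] gives a common subsequence of length 5. The LCS DP gives dp[11][14] = 5, so this is optimal.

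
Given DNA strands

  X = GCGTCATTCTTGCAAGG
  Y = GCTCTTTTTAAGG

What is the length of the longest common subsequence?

One common subsequence of length 12: G at X[1]=Y[1] → C at X[2]=Y[2] → T at X[4]=Y[3] → C at X[5]=Y[4] → T at X[7]=Y[6] → T at X[8]=Y[7] → T at X[10]=Y[8] → T at X[11]=Y[9] → A at X[14]=Y[10] → A at X[15]=Y[11] → G at X[16]=Y[12] → G at X[17]=Y[13]. The LCS DP gives dp[17][13] = 12, so this is optimal.

12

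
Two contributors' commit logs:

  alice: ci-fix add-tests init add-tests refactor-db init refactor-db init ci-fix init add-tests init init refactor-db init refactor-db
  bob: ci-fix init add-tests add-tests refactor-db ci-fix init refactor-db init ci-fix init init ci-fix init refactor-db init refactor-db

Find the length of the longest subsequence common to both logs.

14

One common subsequence of length 14: ci-fix [1,1] → add-tests [2,3] → add-tests [4,4] → refactor-db [5,5] → init [6,7] → refactor-db [7,8] → init [8,9] → ci-fix [9,10] → init [10,11] → init [12,12] → init [13,14] → refactor-db [14,15] → init [15,16] → refactor-db [16,17]. dp[16][17] = 14 confirms this is the maximum.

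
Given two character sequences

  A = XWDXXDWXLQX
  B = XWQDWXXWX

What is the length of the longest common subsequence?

Pick X (A #1, B #1) → W (A #2, B #2) → D (A #3, B #4) → X (A #4, B #6) → X (A #5, B #7) → W (A #7, B #8) → X (A #11, B #9); all 7 characters appear in both, in order, and the DP table's final entry dp[11][9] is also 7, so no common subsequence is longer.

7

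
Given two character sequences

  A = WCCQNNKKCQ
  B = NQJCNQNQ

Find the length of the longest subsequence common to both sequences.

4

One common subsequence of length 4: C [2,4]; then Q [4,6]; then N [6,7]; then Q [10,8]. Since dp[10][8] = 4, nothing longer is possible.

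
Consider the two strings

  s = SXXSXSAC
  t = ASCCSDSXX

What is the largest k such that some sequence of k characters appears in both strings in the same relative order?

One common subsequence of length 3: S (s #1, t #7), X (s #3, t #8), X (s #5, t #9), and the DP table's final entry dp[8][9] is also 3, so no common subsequence is longer.

3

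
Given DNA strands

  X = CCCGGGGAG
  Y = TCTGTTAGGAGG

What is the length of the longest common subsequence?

6

Let dp[i][j] be the LCS length of the first i bases of X and the first j bases of Y. dp[i][j] = dp[i-1][j-1]+1 when the i-th and j-th bases match, else max(dp[i-1][j], dp[i][j-1]).
    ·  T  C  T  G  T  T  A  G  G  A  G  G
 ·  0  0  0  0  0  0  0  0  0  0  0  0  0
 C  0  0  1  1  1  1  1  1  1  1  1  1  1
 C  0  0  1  1  1  1  1  1  1  1  1  1  1
 C  0  0  1  1  1  1  1  1  1  1  1  1  1
 G  0  0  1  1  2  2  2  2  2  2  2  2  2
 G  0  0  1  1  2  2  2  2  3  3  3  3  3
 G  0  0  1  1  2  2  2  2  3  4  4  4  4
 G  0  0  1  1  2  2  2  2  3  4  4  5  5
 A  0  0  1  1  2  2  2  3  3  4  5  5  5
 G  0  0  1  1  2  2  2  3  4  4  5  6  6
dp[9][12] = 6. One LCS (by backtracking along matches): CGGGGG.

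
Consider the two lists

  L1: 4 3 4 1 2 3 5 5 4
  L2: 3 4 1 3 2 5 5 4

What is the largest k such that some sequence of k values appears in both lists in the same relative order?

7

Pick 3 [2,1], 4 [3,2], 1 [4,3], 2 [5,5], 5 [7,6], 5 [8,7], 4 [9,8]; all 7 values appear in both, in order. The LCS DP gives dp[9][8] = 7, so this is optimal.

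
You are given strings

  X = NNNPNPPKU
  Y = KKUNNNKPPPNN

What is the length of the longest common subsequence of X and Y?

Pick N [1,4] → N [2,5] → N [3,6] → P [4,8] → P [6,9] → P [7,10]; all 6 characters appear in both, in order. Since dp[9][12] = 6, nothing longer is possible.

6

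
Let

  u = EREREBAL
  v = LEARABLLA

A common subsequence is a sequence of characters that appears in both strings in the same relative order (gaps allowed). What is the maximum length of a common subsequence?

Taking E [1,2], then R [2,4], then B [6,6], then A [7,9] gives a common subsequence of length 4. Since dp[8][9] = 4, nothing longer is possible.

4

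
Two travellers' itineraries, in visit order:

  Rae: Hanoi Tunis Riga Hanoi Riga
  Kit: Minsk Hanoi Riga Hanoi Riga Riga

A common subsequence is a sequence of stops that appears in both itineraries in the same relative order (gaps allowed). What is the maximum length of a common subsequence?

One common subsequence of length 4: Hanoi [1,2], then Riga [3,3], then Hanoi [4,4], then Riga [5,6]. The LCS DP gives dp[5][6] = 4, so this is optimal.

4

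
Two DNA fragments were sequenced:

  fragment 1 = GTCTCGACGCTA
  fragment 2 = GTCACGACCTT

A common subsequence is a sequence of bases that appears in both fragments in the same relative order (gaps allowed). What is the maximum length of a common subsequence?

9

Let dp[i][j] be the LCS length of the first i bases of fragment 1 and the first j bases of fragment 2. dp[i][j] = dp[i-1][j-1]+1 when the i-th and j-th bases match, else max(dp[i-1][j], dp[i][j-1]).
    ·  G  T  C  A  C  G  A  C  C  T  T
 ·  0  0  0  0  0  0  0  0  0  0  0  0
 G  0  1  1  1  1  1  1  1  1  1  1  1
 T  0  1  2  2  2  2  2  2  2  2  2  2
 C  0  1  2  3  3  3  3  3  3  3  3  3
 T  0  1  2  3  3  3  3  3  3  3  4  4
 C  0  1  2  3  3  4  4  4  4  4  4  4
 G  0  1  2  3  3  4  5  5  5  5  5  5
 A  0  1  2  3  4  4  5  6  6  6  6  6
 C  0  1  2  3  4  5  5  6  7  7  7  7
 G  0  1  2  3  4  5  6  6  7  7  7  7
 C  0  1  2  3  4  5  6  6  7  8  8  8
 T  0  1  2  3  4  5  6  6  7  8  9  9
 A  0  1  2  3  4  5  6  7  7  8  9  9
dp[12][11] = 9. One LCS (by backtracking along matches): GTCCGACCT.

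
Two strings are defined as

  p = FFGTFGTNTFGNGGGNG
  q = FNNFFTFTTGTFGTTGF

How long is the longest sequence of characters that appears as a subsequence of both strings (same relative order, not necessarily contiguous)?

One common subsequence of length 9: F [1,5] → F [2,7] → G [3,10] → T [4,11] → F [5,12] → G [6,13] → T [7,14] → T [9,15] → F [10,17], and the DP table's final entry dp[17][17] is also 9, so no common subsequence is longer.

9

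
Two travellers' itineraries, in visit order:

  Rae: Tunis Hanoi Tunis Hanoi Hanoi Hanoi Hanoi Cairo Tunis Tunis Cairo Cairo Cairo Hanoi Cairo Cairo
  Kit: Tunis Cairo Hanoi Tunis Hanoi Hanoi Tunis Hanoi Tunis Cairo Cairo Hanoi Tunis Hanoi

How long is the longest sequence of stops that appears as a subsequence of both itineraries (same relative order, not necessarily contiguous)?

10

One common subsequence of length 10: Tunis (Rae #1, Kit #1); then Hanoi (Rae #2, Kit #3); then Tunis (Rae #3, Kit #4); then Hanoi (Rae #4, Kit #5); then Hanoi (Rae #5, Kit #6); then Hanoi (Rae #7, Kit #8); then Tunis (Rae #10, Kit #9); then Cairo (Rae #11, Kit #10); then Cairo (Rae #12, Kit #11); then Hanoi (Rae #14, Kit #14). Since dp[16][14] = 10, nothing longer is possible.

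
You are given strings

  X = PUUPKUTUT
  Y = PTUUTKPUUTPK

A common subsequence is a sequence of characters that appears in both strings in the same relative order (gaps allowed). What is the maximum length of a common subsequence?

Let dp[i][j] be the LCS length of the first i characters of X and the first j characters of Y. dp[i][j] = dp[i-1][j-1]+1 when the i-th and j-th characters match, else max(dp[i-1][j], dp[i][j-1]).
    ·  P  T  U  U  T  K  P  U  U  T  P  K
 ·  0  0  0  0  0  0  0  0  0  0  0  0  0
 P  0  1  1  1  1  1  1  1  1  1  1  1  1
 U  0  1  1  2  2  2  2  2  2  2  2  2  2
 U  0  1  1  2  3  3  3  3  3  3  3  3  3
 P  0  1  1  2  3  3  3  4  4  4  4  4  4
 K  0  1  1  2  3  3  4  4  4  4  4  4  5
 U  0  1  1  2  3  3  4  4  5  5  5  5  5
 T  0  1  2  2  3  4  4  4  5  5  6  6  6
 U  0  1  2  3  3  4  4  4  5  6  6  6  6
 T  0  1  2  3  3  4  4  4  5  6  7  7  7
dp[9][12] = 7. One LCS (by backtracking along matches): PUUPUUT.

7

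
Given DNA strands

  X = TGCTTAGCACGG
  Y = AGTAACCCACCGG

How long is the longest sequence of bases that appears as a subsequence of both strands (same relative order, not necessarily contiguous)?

8

One common subsequence of length 8: G at X[2]=Y[2] → T at X[4]=Y[3] → A at X[6]=Y[5] → C at X[8]=Y[8] → A at X[9]=Y[9] → C at X[10]=Y[11] → G at X[11]=Y[12] → G at X[12]=Y[13]. dp[12][13] = 8 confirms this is the maximum.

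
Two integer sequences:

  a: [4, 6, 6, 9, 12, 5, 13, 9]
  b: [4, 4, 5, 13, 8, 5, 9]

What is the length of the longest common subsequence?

Taking 4 at a[1]=b[2]; then 5 at a[6]=b[3]; then 13 at a[7]=b[4]; then 9 at a[8]=b[7] gives a common subsequence of length 4. dp[8][7] = 4 confirms this is the maximum.

4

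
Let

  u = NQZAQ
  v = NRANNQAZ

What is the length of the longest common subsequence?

Pick N [1,5], Q [2,6], Z [3,8]; all 3 characters appear in both, in order, and the DP table's final entry dp[5][8] is also 3, so no common subsequence is longer.

3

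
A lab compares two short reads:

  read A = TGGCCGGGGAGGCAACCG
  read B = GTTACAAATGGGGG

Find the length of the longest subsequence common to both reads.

7

Match T [1,3], then C [4,5], then G [8,10], then G [9,11], then G [11,12], then G [12,13], then G [18,14] — 7 bases in the same relative order in both, and the DP table's final entry dp[18][14] is also 7, so no common subsequence is longer.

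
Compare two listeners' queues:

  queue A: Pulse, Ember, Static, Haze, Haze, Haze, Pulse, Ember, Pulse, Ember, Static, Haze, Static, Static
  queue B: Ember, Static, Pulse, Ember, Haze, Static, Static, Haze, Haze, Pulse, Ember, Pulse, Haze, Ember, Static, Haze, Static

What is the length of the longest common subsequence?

12

Match Pulse at queue A[1]=queue B[3] → Ember at queue A[2]=queue B[4] → Static at queue A[3]=queue B[7] → Haze at queue A[5]=queue B[8] → Haze at queue A[6]=queue B[9] → Pulse at queue A[7]=queue B[10] → Ember at queue A[8]=queue B[11] → Pulse at queue A[9]=queue B[12] → Ember at queue A[10]=queue B[14] → Static at queue A[11]=queue B[15] → Haze at queue A[12]=queue B[16] → Static at queue A[14]=queue B[17] — 12 songs in the same relative order in both, and the DP table's final entry dp[14][17] is also 12, so no common subsequence is longer.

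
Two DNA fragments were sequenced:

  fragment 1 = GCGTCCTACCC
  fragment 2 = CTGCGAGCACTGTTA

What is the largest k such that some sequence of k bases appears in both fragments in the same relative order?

Pick G at fragment 1[1]=fragment 2[3], C at fragment 1[2]=fragment 2[4], G at fragment 1[3]=fragment 2[7], C at fragment 1[5]=fragment 2[8], C at fragment 1[6]=fragment 2[10], T at fragment 1[7]=fragment 2[14], A at fragment 1[8]=fragment 2[15]; all 7 bases appear in both, in order. Since dp[11][15] = 7, nothing longer is possible.

7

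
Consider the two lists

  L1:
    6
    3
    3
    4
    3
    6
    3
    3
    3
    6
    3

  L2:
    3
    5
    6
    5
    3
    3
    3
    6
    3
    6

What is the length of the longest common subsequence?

7

One common subsequence of length 7: 6 at L1[1]=L2[3] → 3 at L1[2]=L2[5] → 3 at L1[3]=L2[6] → 3 at L1[5]=L2[7] → 6 at L1[6]=L2[8] → 3 at L1[9]=L2[9] → 6 at L1[10]=L2[10]. The LCS DP gives dp[11][10] = 7, so this is optimal.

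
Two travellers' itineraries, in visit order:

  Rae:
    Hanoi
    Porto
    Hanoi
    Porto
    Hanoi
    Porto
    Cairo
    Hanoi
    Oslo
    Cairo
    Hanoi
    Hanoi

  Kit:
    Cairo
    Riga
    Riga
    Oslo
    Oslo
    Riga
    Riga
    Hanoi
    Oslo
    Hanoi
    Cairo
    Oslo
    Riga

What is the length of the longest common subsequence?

4

Match Hanoi at Rae[1]=Kit[8], then Hanoi at Rae[5]=Kit[10], then Cairo at Rae[7]=Kit[11], then Oslo at Rae[9]=Kit[12] — 4 stops in the same relative order in both. The LCS DP gives dp[12][13] = 4, so this is optimal.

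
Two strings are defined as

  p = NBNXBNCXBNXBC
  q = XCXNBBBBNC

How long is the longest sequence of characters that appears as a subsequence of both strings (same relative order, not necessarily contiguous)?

6

One common subsequence of length 6: N [1,4]; then B [2,6]; then B [5,7]; then B [9,8]; then N [10,9]; then C [13,10], and the DP table's final entry dp[13][10] is also 6, so no common subsequence is longer.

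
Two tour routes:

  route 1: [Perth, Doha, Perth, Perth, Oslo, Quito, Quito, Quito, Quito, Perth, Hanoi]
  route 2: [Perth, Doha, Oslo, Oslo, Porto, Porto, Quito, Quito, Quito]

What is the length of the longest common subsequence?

Taking Perth at route 1[1]=route 2[1], Doha at route 1[2]=route 2[2], Oslo at route 1[5]=route 2[4], Quito at route 1[7]=route 2[7], Quito at route 1[8]=route 2[8], Quito at route 1[9]=route 2[9] gives a common subsequence of length 6, and the DP table's final entry dp[11][9] is also 6, so no common subsequence is longer.

6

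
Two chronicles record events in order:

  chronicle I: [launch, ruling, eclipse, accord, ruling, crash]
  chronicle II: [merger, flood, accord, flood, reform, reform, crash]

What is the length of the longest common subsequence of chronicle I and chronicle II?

One common subsequence of length 2: accord (chronicle I #4, chronicle II #3), then crash (chronicle I #6, chronicle II #7), and the DP table's final entry dp[6][7] is also 2, so no common subsequence is longer.

2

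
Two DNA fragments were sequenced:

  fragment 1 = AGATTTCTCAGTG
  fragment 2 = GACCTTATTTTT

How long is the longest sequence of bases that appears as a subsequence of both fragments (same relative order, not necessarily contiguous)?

One common subsequence of length 7: A [1,2], then A [3,7], then T [4,8], then T [5,9], then T [6,10], then T [8,11], then T [12,12]. Since dp[13][12] = 7, nothing longer is possible.

7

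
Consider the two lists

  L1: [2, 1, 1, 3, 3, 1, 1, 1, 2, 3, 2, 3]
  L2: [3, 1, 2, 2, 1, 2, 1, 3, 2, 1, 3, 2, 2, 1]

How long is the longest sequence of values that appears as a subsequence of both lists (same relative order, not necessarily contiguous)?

Pick 2 (L1 #1, L2 #4), then 1 (L1 #2, L2 #5), then 1 (L1 #3, L2 #7), then 3 (L1 #4, L2 #8), then 3 (L1 #5, L2 #11), then 2 (L1 #9, L2 #12), then 2 (L1 #11, L2 #13); all 7 values appear in both, in order, and the DP table's final entry dp[12][14] is also 7, so no common subsequence is longer.

7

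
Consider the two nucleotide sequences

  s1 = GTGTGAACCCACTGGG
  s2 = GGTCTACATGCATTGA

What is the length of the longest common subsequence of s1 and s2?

Taking G (s1 #1, s2 #2), T (s1 #2, s2 #3), T (s1 #4, s2 #5), A (s1 #6, s2 #6), A (s1 #7, s2 #8), C (s1 #10, s2 #11), A (s1 #11, s2 #12), T (s1 #13, s2 #14), G (s1 #14, s2 #15) gives a common subsequence of length 9. Since dp[16][16] = 9, nothing longer is possible.

9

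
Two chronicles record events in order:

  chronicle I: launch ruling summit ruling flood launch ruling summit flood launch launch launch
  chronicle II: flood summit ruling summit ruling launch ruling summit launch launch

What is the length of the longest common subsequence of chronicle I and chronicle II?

Match ruling [2,3], summit [3,4], ruling [4,5], launch [6,6], ruling [7,7], summit [8,8], launch [11,9], launch [12,10] — 8 events in the same relative order in both. The LCS DP gives dp[12][10] = 8, so this is optimal.

8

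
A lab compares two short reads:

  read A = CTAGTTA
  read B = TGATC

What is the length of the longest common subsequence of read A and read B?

3

One common subsequence of length 3: T (read A #2, read B #1); then A (read A #3, read B #3); then T (read A #5, read B #4). dp[7][5] = 3 confirms this is the maximum.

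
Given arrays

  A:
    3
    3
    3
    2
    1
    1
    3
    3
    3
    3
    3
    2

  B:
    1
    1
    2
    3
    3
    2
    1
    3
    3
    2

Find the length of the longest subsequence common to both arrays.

Taking 3 [2,4], then 3 [3,5], then 2 [4,6], then 1 [6,7], then 3 [10,8], then 3 [11,9], then 2 [12,10] gives a common subsequence of length 7. The LCS DP gives dp[12][10] = 7, so this is optimal.

7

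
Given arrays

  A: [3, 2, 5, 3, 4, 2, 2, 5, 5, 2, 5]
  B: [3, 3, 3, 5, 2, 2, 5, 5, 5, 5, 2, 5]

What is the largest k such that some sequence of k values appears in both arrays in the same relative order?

Taking 3 [1,3] → 5 [3,4] → 2 [6,5] → 2 [7,6] → 5 [8,9] → 5 [9,10] → 2 [10,11] → 5 [11,12] gives a common subsequence of length 8. Since dp[11][12] = 8, nothing longer is possible.

8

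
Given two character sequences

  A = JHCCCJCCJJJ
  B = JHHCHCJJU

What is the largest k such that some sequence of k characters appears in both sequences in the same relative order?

Taking J at A[1]=B[1], H at A[2]=B[3], C at A[3]=B[4], C at A[5]=B[6], J at A[6]=B[7], J at A[9]=B[8] gives a common subsequence of length 6, and the DP table's final entry dp[11][9] is also 6, so no common subsequence is longer.

6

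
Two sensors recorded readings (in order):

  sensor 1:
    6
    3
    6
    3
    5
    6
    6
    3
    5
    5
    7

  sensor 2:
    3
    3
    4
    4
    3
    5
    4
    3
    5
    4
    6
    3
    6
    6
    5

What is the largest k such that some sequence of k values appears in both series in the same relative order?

6

Pick 3 at sensor 1[2]=sensor 2[8]; then 6 at sensor 1[3]=sensor 2[11]; then 3 at sensor 1[4]=sensor 2[12]; then 6 at sensor 1[6]=sensor 2[13]; then 6 at sensor 1[7]=sensor 2[14]; then 5 at sensor 1[10]=sensor 2[15]; all 6 values appear in both, in order, and the DP table's final entry dp[11][15] is also 6, so no common subsequence is longer.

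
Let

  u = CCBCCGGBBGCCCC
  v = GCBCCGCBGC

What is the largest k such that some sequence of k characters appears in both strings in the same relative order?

8

Pick C [2,2], then B [3,3], then C [4,4], then C [5,5], then G [6,6], then B [9,8], then G [10,9], then C [14,10]; all 8 characters appear in both, in order, and the DP table's final entry dp[14][10] is also 8, so no common subsequence is longer.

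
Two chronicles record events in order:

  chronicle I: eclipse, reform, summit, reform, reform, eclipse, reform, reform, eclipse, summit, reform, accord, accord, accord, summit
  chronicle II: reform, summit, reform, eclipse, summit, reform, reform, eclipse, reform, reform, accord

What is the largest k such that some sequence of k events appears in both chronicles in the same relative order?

One common subsequence of length 9: reform [2,1]; then summit [3,2]; then reform [5,3]; then eclipse [6,4]; then reform [7,6]; then reform [8,7]; then eclipse [9,8]; then reform [11,10]; then accord [14,11], and the DP table's final entry dp[15][11] is also 9, so no common subsequence is longer.

9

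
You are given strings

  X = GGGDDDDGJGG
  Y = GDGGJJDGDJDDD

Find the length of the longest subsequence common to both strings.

Match G at X[1]=Y[3], G at X[2]=Y[4], G at X[3]=Y[8], D at X[4]=Y[9], D at X[5]=Y[11], D at X[6]=Y[12], D at X[7]=Y[13] — 7 characters in the same relative order in both. dp[11][13] = 7 confirms this is the maximum.

7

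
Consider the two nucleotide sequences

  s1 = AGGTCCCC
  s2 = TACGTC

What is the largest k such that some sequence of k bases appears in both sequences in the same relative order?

4

Taking A (s1 #1, s2 #2); then G (s1 #3, s2 #4); then T (s1 #4, s2 #5); then C (s1 #8, s2 #6) gives a common subsequence of length 4. Since dp[8][6] = 4, nothing longer is possible.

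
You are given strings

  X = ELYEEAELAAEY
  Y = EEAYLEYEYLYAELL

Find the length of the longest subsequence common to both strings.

Taking E at X[1]=Y[2]; then L at X[2]=Y[5]; then Y at X[3]=Y[7]; then E at X[4]=Y[8]; then A at X[6]=Y[12]; then E at X[7]=Y[13]; then L at X[8]=Y[15] gives a common subsequence of length 7. The LCS DP gives dp[12][15] = 7, so this is optimal.

7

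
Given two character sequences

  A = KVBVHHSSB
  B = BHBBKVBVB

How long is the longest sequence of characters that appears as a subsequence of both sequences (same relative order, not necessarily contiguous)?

Pick K [1,5] → V [2,6] → B [3,7] → V [4,8] → B [9,9]; all 5 characters appear in both, in order. dp[9][9] = 5 confirms this is the maximum.

5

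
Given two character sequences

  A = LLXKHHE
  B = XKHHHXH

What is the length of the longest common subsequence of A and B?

Let dp[i][j] be the LCS length of the first i characters of A and the first j characters of B. dp[i][j] = dp[i-1][j-1]+1 when the i-th and j-th characters match, else max(dp[i-1][j], dp[i][j-1]).
    ·  X  K  H  H  H  X  H
 ·  0  0  0  0  0  0  0  0
 L  0  0  0  0  0  0  0  0
 L  0  0  0  0  0  0  0  0
 X  0  1  1  1  1  1  1  1
 K  0  1  2  2  2  2  2  2
 H  0  1  2  3  3  3  3  3
 H  0  1  2  3  4  4  4  4
 E  0  1  2  3  4  4  4  4
dp[7][7] = 4. One LCS (by backtracking along matches): XKHH.

4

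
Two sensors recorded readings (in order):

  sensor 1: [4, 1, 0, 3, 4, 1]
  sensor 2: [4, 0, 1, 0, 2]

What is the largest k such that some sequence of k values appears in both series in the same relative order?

Match 4 at sensor 1[1]=sensor 2[1], 1 at sensor 1[2]=sensor 2[3], 0 at sensor 1[3]=sensor 2[4] — 3 values in the same relative order in both. dp[6][5] = 3 confirms this is the maximum.

3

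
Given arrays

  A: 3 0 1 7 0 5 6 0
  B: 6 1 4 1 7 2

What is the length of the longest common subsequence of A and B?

2

Let dp[i][j] be the LCS length of the first i values of A and the first j values of B. dp[i][j] = dp[i-1][j-1]+1 when the i-th and j-th values match, else max(dp[i-1][j], dp[i][j-1]).
    ·  6  1  4  1  7  2
 ·  0  0  0  0  0  0  0
 3  0  0  0  0  0  0  0
 0  0  0  0  0  0  0  0
 1  0  0  1  1  1  1  1
 7  0  0  1  1  1  2  2
 0  0  0  1  1  1  2  2
 5  0  0  1  1  1  2  2
 6  0  1  1  1  1  2  2
 0  0  1  1  1  1  2  2
dp[8][6] = 2. One LCS (by backtracking along matches): 1, 7.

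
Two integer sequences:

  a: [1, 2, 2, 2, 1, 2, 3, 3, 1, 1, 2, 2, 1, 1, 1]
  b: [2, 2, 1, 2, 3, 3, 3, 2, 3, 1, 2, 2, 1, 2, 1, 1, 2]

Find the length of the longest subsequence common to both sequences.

Pick 2 [3,1]; then 2 [4,2]; then 1 [5,3]; then 2 [6,4]; then 3 [7,7]; then 3 [8,9]; then 1 [10,10]; then 2 [11,11]; then 2 [12,12]; then 1 [13,13]; then 1 [14,15]; then 1 [15,16]; all 12 values appear in both, in order. dp[15][17] = 12 confirms this is the maximum.

12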